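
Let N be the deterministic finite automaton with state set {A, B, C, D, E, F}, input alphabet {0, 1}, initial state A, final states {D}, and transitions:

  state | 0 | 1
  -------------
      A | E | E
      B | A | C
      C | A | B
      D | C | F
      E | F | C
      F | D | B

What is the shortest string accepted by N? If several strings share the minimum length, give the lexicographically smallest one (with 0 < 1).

A breadth-first search from A reaches an accepting state first via the path A → E → F → D on input 000.
No string of length < 3 is accepted (BFS exhausts all shorter strings without reaching an accepting state), and 000 is the lexicographically least accepting string of length 3.

000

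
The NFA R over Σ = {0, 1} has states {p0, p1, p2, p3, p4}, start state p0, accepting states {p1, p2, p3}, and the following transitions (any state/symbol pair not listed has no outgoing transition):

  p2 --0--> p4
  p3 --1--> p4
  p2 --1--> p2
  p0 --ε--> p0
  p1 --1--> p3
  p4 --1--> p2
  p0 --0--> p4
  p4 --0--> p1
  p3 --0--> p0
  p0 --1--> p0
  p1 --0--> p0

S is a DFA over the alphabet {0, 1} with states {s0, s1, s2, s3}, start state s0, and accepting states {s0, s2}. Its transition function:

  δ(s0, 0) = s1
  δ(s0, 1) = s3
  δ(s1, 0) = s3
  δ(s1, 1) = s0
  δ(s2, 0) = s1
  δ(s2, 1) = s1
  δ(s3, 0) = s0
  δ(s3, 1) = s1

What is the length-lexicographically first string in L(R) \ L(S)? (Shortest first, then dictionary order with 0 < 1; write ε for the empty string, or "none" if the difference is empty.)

The string 00 is accepted by R but not by S.
No shorter string lies in the difference, and 00 is the lexicographically first length-2 string in L(R) \ L(S).

00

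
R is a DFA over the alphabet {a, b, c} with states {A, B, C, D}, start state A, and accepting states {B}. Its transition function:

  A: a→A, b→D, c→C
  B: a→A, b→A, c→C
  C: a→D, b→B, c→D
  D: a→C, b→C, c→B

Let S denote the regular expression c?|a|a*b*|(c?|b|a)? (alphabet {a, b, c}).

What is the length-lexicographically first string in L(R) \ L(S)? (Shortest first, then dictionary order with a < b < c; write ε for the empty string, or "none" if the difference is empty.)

bc

The string bc is accepted by R but not by S.
No shorter string lies in the difference, and bc is the lexicographically first length-2 string in L(R) \ L(S).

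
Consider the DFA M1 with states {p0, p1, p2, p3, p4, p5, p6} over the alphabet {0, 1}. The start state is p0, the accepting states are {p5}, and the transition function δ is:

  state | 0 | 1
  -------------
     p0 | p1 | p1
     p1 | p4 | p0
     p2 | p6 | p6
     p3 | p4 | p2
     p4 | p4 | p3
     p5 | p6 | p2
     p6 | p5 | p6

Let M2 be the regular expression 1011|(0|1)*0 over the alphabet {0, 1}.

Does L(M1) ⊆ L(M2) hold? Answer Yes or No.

Yes

Converting the expression M2 to a DFA (subset construction, then merging equivalent states) gives the minimal DFA with states {r0, r1, r2, r3, r4, r5}, start state r0, accepting states {r1, r4} and transitions r0: 0→r1, 1→r2; r1: 0→r1, 1→r3; r2: 0→r4, 1→r3; r3: 0→r1, 1→r3; r4: 0→r1, 1→r5; r5: 0→r1, 1→r1.
Exploring the product automaton M1 × M2 from the start pair (p0, r0), following both machines on each input symbol, reaches 14 state pairs: (p0, r0), (p1, r1), (p1, r2), (p4, r1), (p0, r3), (p4, r4), (p3, r3), (p1, r3), (p3, r5), (p2, r3), (p2, r1), (p6, r1), (p6, r3), (p5, r1).
M1 accepts in {p5} and M2 accepts in {r1, r4}. The reachable pairs whose M1-component is accepting are (p5, r1); in each of them the M2-component is accepting too, so the product for L(M1) \ L(M2) (M1-component accepting, M2-component rejecting) has no reachable accepting pair and the difference is empty.
Hence every string in L(M1) is also in L(M2).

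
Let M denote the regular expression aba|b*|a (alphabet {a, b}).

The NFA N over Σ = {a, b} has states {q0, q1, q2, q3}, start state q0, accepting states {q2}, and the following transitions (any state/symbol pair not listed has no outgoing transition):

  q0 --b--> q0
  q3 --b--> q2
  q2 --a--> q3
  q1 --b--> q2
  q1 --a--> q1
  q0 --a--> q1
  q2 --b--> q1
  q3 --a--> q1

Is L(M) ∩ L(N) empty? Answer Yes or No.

Yes

Converting the expression M to a DFA (subset construction, then merging equivalent states) gives the minimal DFA with states {m0, m1, m2, m3, m4, m5}, start state m0, accepting states {m0, m1, m2, m5} and transitions m0: a→m1, b→m2; m1: a→m3, b→m4; m2: a→m3, b→m2; m3: a→m3, b→m3; m4: a→m5, b→m3; m5: a→m3, b→m3.
Exploring the product automaton M × N from the start pair (m0, q0), following both machines on each input symbol, reaches 8 state pairs: (m0, q0), (m1, q1), (m2, q0), (m3, q1), (m4, q2), (m3, q2), (m5, q3), (m3, q3).
M accepts in {m0, m1, m2, m5} and N accepts in {q2}; no reachable pair has both components accepting, so no string drives both machines to acceptance simultaneously and L(M) ∩ L(N) = ∅.
So no string is accepted by both, and the intersection is empty.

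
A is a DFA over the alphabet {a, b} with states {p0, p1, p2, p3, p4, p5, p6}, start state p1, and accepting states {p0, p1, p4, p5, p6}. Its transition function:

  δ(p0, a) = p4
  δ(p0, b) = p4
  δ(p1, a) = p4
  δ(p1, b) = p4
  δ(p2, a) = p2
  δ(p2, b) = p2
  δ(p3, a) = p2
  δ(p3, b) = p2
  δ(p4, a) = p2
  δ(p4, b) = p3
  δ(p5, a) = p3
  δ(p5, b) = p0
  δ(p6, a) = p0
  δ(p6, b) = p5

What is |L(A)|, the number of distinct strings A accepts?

The useful subgraph on states {p1, p4} is acyclic, so L(A) is finite; the longest accepting path visits 2 useful states, giving maximum string length 1.
Counting accepting paths from p1 by length: 1 of length 0, 2 of length 1. Total 3.

3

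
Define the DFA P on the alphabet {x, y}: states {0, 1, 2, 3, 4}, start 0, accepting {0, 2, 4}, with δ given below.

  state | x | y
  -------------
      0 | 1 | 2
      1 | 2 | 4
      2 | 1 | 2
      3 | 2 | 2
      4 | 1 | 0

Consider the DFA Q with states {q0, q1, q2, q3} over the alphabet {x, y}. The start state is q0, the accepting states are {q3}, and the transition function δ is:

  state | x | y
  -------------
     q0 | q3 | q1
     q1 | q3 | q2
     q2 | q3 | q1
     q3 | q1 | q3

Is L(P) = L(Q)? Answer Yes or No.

The empty string ε is accepted by P but rejected by Q.
So L(P) ≠ L(Q).

No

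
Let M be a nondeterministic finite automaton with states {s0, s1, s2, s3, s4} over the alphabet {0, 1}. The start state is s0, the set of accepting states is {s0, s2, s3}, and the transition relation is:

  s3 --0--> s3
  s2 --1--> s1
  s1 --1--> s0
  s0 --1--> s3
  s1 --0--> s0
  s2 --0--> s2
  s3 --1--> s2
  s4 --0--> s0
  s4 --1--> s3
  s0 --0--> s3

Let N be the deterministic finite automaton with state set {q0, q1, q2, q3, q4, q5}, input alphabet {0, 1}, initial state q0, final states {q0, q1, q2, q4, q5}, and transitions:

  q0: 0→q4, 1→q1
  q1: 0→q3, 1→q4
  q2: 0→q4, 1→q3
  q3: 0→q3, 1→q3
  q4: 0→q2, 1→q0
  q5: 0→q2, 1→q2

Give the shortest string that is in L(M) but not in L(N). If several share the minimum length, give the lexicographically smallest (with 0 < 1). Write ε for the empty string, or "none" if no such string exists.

The string 10 is accepted by M but not by N.
No shorter string lies in the difference, and 10 is the lexicographically first length-2 string in L(M) \ L(N).

10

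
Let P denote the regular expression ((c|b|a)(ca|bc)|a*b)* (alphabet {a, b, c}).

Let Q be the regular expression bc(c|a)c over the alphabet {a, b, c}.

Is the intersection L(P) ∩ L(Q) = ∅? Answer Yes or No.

Converting the expression P to a DFA (subset construction, then merging equivalent states) gives the minimal DFA with states {p0, p1, p2, p3, p4, p5, p6, p7, p8, p9, p10, p11}, start state p0, accepting states {p0, p2, p5, p7, p11} and transitions p0: a→p1, b→p2, c→p3; p1: a→p4, b→p5, c→p6; p2: a→p1, b→p7, c→p8; p3: a→p9, b→p10, c→p6; p4: a→p4, b→p0, c→p9; p5: a→p1, b→p2, c→p2; p6: a→p0, b→p9, c→p9; p7: a→p1, b→p7, c→p11; p8: a→p0, b→p10, c→p6; p9: a→p9, b→p9, c→p9; p10: a→p9, b→p9, c→p0; p11: a→p2, b→p7, c→p8.
Converting the expression Q to a DFA (subset construction, then merging equivalent states) gives the minimal DFA with states {q0, q1, q2, q3, q4, q5}, start state q0, accepting states {q5} and transitions q0: a→q1, b→q2, c→q1; q1: a→q1, b→q1, c→q1; q2: a→q1, b→q1, c→q3; q3: a→q4, b→q1, c→q4; q4: a→q1, b→q1, c→q5; q5: a→q1, b→q1, c→q1.
Exploring the product automaton P × Q from the start pair (p0, q0), following both machines on each input symbol, reaches 19 state pairs: (p0, q0), (p1, q1), (p2, q2), (p3, q1), (p4, q1), (p5, q1), (p6, q1), (p7, q1), (p8, q3), (p9, q1), (p10, q1), (p0, q1), (p2, q1), (p11, q1), (p0, q4), (p6, q4), (p8, q1), (p3, q5), (p9, q5).
P accepts in {p0, p2, p5, p7, p11} and Q accepts in {q5}; no reachable pair has both components accepting, so no string drives both machines to acceptance simultaneously and L(P) ∩ L(Q) = ∅.
So no string is accepted by both, and the intersection is empty.

Yes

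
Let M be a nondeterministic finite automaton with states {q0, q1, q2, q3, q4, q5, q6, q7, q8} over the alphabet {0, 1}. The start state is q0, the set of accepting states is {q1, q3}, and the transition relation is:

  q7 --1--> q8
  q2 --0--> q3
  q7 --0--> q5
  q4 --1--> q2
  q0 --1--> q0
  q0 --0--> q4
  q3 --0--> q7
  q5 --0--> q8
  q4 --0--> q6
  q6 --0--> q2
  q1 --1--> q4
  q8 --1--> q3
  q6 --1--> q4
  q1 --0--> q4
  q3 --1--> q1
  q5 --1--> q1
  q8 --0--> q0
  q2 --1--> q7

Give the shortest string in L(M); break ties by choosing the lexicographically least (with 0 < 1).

010

A breadth-first search from q0 reaches an accepting state first via the path q0 → q4 → q2 → q3 on input 010.
No string of length < 3 is accepted (BFS exhausts all shorter strings without reaching an accepting state), and 010 is the lexicographically least accepting string of length 3.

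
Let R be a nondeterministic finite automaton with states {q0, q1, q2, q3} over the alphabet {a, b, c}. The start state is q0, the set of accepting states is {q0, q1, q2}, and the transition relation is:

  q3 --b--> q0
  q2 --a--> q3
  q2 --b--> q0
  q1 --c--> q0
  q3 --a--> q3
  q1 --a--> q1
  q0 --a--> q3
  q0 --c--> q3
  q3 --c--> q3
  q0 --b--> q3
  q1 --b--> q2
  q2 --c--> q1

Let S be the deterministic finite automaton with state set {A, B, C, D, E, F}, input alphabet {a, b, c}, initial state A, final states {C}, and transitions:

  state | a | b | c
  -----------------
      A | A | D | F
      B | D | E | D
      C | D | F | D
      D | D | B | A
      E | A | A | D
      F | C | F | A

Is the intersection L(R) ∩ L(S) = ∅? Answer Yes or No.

Exploring the product automaton R × S from the start pair (q0, A), following both machines on each input symbol, reaches 11 state pairs: (q0, A), (q3, A), (q3, D), (q3, F), (q0, D), (q0, B), (q3, C), (q0, F), (q3, B), (q3, E), (q0, E).
R accepts in {q0, q1, q2} and S accepts in {C}; no reachable pair has both components accepting, so no string drives both machines to acceptance simultaneously and L(R) ∩ L(S) = ∅.
So no string is accepted by both, and the intersection is empty.

Yes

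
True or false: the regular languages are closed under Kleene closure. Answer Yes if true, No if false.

Yes

If R is a regular expression for L then R* denotes L*; on automata, add a new accepting start state with an ε-move into the old start state and ε-moves from every old accepting state back to it.
So the regular languages are closed under Kleene star.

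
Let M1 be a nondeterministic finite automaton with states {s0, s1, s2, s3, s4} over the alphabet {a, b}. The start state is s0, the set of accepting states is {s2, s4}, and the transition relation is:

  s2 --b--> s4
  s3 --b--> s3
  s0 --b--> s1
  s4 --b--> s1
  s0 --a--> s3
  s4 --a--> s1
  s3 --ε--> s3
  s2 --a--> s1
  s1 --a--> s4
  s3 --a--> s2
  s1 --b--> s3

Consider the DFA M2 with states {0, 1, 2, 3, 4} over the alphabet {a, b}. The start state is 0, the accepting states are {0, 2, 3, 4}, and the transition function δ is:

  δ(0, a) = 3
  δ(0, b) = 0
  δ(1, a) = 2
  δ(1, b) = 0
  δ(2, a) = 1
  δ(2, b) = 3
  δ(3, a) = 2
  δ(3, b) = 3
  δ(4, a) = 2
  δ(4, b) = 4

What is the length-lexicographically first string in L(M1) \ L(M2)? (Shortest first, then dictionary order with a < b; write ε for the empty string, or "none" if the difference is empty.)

The string baaa is accepted by M1 but not by M2.
No shorter string lies in the difference, and baaa is the lexicographically first length-4 string in L(M1) \ L(M2).

baaa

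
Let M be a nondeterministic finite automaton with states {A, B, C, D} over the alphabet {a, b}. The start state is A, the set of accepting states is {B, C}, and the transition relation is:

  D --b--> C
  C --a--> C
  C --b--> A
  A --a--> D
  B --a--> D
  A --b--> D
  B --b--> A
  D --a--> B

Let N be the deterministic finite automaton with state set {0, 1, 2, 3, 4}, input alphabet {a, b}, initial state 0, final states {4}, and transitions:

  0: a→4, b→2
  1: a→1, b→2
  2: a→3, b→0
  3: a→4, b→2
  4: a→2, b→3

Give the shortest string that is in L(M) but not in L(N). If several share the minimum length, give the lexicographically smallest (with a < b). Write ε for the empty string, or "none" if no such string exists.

The string aa is accepted by M but not by N.
No shorter string lies in the difference, and aa is the lexicographically first length-2 string in L(M) \ L(N).

aa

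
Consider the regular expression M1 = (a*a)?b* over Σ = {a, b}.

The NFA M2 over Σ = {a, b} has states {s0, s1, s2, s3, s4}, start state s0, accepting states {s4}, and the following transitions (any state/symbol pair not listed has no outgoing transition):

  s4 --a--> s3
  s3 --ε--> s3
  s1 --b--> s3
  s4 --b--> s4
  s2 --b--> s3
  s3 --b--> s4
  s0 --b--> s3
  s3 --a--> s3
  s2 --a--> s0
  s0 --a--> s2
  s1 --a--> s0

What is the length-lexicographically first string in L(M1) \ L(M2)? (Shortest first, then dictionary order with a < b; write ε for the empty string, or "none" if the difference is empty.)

The empty string ε is accepted by M1 but not by M2.
Since ε is the unique shortest string, it is the required witness.

ε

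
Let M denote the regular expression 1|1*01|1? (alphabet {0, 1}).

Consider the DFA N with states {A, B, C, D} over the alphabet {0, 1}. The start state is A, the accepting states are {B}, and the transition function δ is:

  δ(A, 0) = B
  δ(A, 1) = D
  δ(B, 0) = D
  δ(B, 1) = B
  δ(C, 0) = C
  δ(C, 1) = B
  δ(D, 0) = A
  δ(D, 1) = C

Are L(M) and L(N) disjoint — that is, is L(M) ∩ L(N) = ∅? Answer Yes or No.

The string 01 is accepted by both M and N.
Hence L(M) ∩ L(N) ≠ ∅.

No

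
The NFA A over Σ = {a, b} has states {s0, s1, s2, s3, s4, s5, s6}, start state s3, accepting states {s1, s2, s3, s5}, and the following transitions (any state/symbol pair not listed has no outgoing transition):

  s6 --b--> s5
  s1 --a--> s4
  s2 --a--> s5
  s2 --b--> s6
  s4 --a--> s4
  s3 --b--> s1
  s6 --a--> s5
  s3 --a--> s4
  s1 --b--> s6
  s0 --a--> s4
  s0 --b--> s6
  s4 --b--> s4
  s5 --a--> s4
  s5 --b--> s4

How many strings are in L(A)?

4

The useful subgraph on states {s1, s3, s5, s6} is acyclic, so L(A) is finite; the longest accepting path visits 4 useful states, giving maximum string length 3.
Counting accepting paths from s3 by length: 1 of length 0, 1 of length 1, 2 of length 3. Total 4.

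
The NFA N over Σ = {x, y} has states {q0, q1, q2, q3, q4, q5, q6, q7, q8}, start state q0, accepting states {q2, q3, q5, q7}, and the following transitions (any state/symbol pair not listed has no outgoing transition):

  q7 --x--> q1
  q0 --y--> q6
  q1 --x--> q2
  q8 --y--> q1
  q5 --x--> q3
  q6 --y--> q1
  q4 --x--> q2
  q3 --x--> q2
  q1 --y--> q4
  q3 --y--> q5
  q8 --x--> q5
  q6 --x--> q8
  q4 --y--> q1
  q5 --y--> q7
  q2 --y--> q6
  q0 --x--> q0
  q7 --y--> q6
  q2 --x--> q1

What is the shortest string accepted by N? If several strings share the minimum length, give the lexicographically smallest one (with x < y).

yxx

A breadth-first search from q0 reaches an accepting state first via the path q0 → q6 → q8 → q5 on input yxx.
No string of length < 3 is accepted (BFS exhausts all shorter strings without reaching an accepting state), and yxx is the lexicographically least accepting string of length 3.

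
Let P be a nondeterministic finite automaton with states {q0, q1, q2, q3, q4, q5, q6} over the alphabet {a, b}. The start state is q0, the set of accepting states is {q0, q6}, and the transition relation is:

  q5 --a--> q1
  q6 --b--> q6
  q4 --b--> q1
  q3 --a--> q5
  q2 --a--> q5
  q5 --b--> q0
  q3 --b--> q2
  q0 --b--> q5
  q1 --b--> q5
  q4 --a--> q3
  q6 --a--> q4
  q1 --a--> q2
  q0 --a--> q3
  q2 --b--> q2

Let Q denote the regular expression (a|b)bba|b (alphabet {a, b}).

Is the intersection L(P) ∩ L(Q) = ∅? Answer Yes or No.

Yes

Converting the expression Q to a DFA (subset construction, then merging equivalent states) gives the minimal DFA with states {r0, r1, r2, r3, r4, r5, r6}, start state r0, accepting states {r2, r6} and transitions r0: a→r1, b→r2; r1: a→r3, b→r4; r2: a→r3, b→r4; r3: a→r3, b→r3; r4: a→r3, b→r5; r5: a→r6, b→r3; r6: a→r3, b→r3.
Exploring the product automaton P × Q from the start pair (q0, r0), following both machines on each input symbol, reaches 14 state pairs: (q0, r0), (q3, r1), (q5, r2), (q5, r3), (q2, r4), (q1, r3), (q0, r4), (q0, r3), (q2, r5), (q2, r3), (q3, r3), (q5, r5), (q5, r6), (q1, r6).
P accepts in {q0, q6} and Q accepts in {r2, r6}; no reachable pair has both components accepting, so no string drives both machines to acceptance simultaneously and L(P) ∩ L(Q) = ∅.
So no string is accepted by both, and the intersection is empty.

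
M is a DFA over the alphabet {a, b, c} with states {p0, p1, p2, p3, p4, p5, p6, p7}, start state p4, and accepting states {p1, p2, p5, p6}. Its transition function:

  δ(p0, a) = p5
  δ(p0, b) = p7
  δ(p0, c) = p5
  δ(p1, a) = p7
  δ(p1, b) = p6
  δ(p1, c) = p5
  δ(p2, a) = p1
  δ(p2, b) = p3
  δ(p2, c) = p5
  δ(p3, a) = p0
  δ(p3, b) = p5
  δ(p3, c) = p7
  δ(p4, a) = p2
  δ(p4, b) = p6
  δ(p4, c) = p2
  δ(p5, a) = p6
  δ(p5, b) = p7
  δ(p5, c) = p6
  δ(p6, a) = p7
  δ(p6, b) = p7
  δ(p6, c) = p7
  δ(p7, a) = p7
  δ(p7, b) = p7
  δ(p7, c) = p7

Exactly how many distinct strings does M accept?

The useful subgraph on states {p0, p1, p2, p3, p4, p5, p6} is acyclic, so L(M) is finite; the longest accepting path visits 6 useful states, giving maximum string length 5.
Counting accepting paths from p4 by length: 3 of length 1, 4 of length 2, 10 of length 3, 12 of length 4, 8 of length 5. Total 37.

37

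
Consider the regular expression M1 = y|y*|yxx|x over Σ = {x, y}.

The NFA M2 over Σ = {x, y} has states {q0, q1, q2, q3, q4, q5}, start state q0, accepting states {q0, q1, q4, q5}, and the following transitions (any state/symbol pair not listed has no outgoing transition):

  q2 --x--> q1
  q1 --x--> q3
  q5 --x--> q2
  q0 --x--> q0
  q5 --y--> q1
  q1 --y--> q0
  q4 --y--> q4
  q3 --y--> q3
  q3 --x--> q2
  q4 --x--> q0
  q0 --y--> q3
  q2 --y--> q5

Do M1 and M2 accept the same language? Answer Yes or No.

The string y is accepted by M1 but rejected by M2.
So L(M1) ≠ L(M2).

No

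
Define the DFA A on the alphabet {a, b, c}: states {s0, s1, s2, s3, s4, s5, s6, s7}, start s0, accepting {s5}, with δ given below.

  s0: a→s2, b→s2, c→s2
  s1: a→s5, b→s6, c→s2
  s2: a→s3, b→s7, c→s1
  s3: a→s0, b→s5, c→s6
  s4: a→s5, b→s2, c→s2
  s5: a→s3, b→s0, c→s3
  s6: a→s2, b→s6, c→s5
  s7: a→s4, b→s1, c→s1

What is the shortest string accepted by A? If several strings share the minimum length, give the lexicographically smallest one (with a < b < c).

A breadth-first search from s0 reaches an accepting state first via the path s0 → s2 → s3 → s5 on input aab.
No string of length < 3 is accepted (BFS exhausts all shorter strings without reaching an accepting state), and aab is the lexicographically least accepting string of length 3.

aab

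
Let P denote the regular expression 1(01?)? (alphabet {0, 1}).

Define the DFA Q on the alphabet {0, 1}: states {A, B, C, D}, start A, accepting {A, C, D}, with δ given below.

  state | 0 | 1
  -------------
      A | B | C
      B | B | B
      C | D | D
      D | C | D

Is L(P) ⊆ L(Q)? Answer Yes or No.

Converting the expression P to a DFA (subset construction, then merging equivalent states) gives the minimal DFA with states {p0, p1, p2, p3, p4}, start state p0, accepting states {p2, p3, p4} and transitions p0: 0→p1, 1→p2; p1: 0→p1, 1→p1; p2: 0→p3, 1→p1; p3: 0→p1, 1→p4; p4: 0→p1, 1→p1.
Exploring the product automaton P × Q from the start pair (p0, A), following both machines on each input symbol, reaches 7 state pairs: (p0, A), (p1, B), (p2, C), (p3, D), (p1, D), (p1, C), (p4, D).
P accepts in {p2, p3, p4} and Q accepts in {A, C, D}. The reachable pairs whose P-component is accepting are (p2, C), (p3, D), (p4, D); in each of them the Q-component is accepting too, so the product for L(P) \ L(Q) (P-component accepting, Q-component rejecting) has no reachable accepting pair and the difference is empty.
Hence every string in L(P) is also in L(Q).

Yes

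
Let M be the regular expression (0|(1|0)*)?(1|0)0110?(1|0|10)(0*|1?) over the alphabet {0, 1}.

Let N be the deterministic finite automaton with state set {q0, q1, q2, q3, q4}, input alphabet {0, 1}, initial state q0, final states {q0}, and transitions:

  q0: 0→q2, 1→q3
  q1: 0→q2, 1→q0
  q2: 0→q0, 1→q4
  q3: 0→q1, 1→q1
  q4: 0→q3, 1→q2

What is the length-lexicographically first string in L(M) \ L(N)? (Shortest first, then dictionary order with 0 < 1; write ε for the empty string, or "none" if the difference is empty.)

00110

The string 00110 is accepted by M but not by N.
No shorter string lies in the difference, and 00110 is the lexicographically first length-5 string in L(M) \ L(N).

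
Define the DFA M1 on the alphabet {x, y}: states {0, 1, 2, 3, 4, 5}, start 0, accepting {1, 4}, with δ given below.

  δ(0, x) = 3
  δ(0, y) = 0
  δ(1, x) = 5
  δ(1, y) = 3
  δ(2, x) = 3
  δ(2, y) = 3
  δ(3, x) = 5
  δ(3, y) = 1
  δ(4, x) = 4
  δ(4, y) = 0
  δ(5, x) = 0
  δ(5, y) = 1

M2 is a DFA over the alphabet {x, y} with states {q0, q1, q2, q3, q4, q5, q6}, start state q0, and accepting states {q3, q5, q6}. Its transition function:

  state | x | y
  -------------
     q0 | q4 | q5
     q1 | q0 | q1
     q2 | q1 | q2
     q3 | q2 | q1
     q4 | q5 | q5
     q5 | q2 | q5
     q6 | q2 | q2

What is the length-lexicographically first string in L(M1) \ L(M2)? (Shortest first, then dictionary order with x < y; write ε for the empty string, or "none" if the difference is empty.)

yxy

The string yxy is accepted by M1 but not by M2.
No shorter string lies in the difference, and yxy is the lexicographically first length-3 string in L(M1) \ L(M2).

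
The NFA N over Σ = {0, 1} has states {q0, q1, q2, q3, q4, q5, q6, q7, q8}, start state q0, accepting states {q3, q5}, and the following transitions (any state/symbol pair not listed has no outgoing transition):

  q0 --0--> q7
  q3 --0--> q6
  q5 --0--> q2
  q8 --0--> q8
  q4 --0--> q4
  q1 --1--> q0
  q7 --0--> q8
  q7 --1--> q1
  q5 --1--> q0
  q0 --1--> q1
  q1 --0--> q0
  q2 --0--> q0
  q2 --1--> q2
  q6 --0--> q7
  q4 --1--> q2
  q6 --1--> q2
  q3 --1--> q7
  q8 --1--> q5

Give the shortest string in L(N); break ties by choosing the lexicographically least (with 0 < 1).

001

A breadth-first search from q0 reaches an accepting state first via the path q0 → q7 → q8 → q5 on input 001.
No string of length < 3 is accepted (BFS exhausts all shorter strings without reaching an accepting state), and 001 is the lexicographically least accepting string of length 3.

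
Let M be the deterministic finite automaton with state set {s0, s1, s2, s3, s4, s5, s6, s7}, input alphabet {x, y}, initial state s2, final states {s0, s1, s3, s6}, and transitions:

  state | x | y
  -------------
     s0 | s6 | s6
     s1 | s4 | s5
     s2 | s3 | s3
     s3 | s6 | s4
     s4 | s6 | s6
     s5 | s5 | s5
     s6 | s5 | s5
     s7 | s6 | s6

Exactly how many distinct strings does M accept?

The useful subgraph on states {s2, s3, s4, s6} is acyclic, so L(M) is finite; the longest accepting path visits 4 useful states, giving maximum string length 3.
Counting accepting paths from s2 by length: 2 of length 1, 2 of length 2, 4 of length 3. Total 8.

8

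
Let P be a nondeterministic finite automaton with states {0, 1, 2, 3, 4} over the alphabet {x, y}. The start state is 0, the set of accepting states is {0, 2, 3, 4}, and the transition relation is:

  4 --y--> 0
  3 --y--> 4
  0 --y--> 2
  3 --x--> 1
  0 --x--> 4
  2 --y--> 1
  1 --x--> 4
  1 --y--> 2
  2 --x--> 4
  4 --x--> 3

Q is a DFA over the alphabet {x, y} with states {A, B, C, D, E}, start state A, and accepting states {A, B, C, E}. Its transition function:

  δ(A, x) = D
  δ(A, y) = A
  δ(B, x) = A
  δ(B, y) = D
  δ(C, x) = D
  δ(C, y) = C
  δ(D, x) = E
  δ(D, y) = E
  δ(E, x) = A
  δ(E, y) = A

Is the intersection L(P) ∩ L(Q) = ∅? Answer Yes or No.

No

The empty string ε is accepted by both P and Q.
Hence L(P) ∩ L(Q) ≠ ∅.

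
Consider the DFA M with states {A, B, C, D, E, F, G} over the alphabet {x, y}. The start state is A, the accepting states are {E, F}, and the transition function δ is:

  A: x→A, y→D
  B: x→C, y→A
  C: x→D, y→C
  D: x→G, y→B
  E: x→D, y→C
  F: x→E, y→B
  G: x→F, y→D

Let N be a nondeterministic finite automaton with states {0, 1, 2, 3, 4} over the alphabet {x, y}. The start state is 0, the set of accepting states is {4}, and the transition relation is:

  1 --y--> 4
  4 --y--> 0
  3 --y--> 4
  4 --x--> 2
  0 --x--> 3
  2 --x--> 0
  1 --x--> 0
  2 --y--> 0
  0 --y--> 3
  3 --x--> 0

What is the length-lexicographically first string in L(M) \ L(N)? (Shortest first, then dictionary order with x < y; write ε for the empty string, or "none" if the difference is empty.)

yxx

The string yxx is accepted by M but not by N.
No shorter string lies in the difference, and yxx is the lexicographically first length-3 string in L(M) \ L(N).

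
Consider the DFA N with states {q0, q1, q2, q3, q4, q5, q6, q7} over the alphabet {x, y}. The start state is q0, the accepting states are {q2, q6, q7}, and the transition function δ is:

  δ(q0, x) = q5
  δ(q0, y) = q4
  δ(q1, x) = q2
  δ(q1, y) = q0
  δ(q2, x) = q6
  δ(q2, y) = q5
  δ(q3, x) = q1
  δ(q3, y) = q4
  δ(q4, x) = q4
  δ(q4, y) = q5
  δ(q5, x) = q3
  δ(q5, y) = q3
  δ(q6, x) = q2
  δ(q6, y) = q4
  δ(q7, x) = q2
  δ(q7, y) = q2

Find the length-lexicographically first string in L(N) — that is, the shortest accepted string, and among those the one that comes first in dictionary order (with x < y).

xxxx

A breadth-first search from q0 reaches an accepting state first via the path q0 → q5 → q3 → q1 → q2 on input xxxx.
No string of length < 4 is accepted (BFS exhausts all shorter strings without reaching an accepting state), and xxxx is the lexicographically least accepting string of length 4.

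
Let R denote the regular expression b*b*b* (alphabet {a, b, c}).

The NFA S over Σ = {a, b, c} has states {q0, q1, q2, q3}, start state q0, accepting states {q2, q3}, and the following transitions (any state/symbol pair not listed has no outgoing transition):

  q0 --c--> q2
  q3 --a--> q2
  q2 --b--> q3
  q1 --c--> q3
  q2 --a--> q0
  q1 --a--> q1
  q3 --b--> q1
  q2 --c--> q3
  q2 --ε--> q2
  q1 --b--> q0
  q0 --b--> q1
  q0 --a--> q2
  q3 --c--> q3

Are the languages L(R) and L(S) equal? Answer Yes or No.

No

The empty string ε is accepted by R but rejected by S.
So L(R) ≠ L(S).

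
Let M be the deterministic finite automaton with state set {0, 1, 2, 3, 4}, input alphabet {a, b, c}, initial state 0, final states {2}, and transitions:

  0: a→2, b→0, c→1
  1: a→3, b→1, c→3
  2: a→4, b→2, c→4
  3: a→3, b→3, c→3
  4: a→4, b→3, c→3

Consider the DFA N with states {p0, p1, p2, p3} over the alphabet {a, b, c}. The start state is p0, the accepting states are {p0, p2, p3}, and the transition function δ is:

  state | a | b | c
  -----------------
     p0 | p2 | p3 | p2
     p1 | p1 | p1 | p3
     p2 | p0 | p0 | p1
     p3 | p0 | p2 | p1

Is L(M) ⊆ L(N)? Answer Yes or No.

Yes

Exploring the product automaton M × N from the start pair (0, p0), following both machines on each input symbol, reaches 17 state pairs: (0, p0), (2, p2), (0, p3), (1, p2), (4, p0), (2, p0), (4, p1), (0, p2), (1, p1), (3, p0), (1, p0), (3, p1), (4, p2), (3, p3), (3, p2), (2, p3), (1, p3).
M accepts in {2} and N accepts in {p0, p2, p3}. The reachable pairs whose M-component is accepting are (2, p2), (2, p0), (2, p3); in each of them the N-component is accepting too, so the product for L(M) \ L(N) (M-component accepting, N-component rejecting) has no reachable accepting pair and the difference is empty.
Hence every string in L(M) is also in L(N).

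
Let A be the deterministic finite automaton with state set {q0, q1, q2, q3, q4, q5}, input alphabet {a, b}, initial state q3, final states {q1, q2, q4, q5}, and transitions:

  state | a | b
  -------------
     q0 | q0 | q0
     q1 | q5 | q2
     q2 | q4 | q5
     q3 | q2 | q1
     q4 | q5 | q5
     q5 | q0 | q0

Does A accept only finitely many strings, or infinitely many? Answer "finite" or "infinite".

finite

The useful states (reachable from q3 and able to reach an accepting state) are {q1, q2, q3, q4, q5}.
Restricted to these states the transition graph has no cycle, so every accepting path has bounded length and L is finite.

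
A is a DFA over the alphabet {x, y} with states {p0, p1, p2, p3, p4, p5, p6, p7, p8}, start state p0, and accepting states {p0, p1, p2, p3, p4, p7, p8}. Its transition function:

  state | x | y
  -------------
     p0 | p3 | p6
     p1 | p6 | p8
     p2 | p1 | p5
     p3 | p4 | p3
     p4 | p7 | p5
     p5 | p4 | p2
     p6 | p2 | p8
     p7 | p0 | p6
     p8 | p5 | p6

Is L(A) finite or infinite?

State p3 is reachable from the start and can reach an accepting state, and it lies on the cycle p3 → p3.
Traversing that cycle any number of times yields accepted strings of unbounded length, so the language is infinite.

infinite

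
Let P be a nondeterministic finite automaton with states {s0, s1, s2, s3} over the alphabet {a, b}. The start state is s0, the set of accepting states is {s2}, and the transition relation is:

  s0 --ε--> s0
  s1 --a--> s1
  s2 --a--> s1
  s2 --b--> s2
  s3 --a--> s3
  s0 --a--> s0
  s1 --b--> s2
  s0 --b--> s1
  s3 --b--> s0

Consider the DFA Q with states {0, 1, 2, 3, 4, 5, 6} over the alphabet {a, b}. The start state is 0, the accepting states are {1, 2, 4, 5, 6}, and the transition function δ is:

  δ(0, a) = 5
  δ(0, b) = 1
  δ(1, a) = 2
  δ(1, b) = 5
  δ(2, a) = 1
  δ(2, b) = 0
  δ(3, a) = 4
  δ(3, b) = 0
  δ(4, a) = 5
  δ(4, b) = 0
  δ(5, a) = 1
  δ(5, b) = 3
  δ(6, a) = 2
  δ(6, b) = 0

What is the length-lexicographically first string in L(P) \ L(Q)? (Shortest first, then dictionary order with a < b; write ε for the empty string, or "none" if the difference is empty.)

abb

The string abb is accepted by P but not by Q.
No shorter string lies in the difference, and abb is the lexicographically first length-3 string in L(P) \ L(Q).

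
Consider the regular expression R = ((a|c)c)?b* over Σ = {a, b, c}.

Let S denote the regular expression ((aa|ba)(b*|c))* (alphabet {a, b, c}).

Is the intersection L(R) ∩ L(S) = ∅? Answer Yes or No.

No

The empty string ε is accepted by both R and S.
Hence L(R) ∩ L(S) ≠ ∅.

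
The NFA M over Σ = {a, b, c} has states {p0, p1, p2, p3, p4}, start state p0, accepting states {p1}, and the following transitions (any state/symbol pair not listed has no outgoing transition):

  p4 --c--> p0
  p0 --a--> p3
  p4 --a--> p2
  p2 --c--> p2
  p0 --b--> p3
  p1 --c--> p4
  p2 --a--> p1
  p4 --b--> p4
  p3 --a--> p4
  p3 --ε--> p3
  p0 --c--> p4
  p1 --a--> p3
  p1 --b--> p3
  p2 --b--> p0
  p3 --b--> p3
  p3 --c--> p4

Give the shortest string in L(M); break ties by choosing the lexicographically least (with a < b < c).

caa

A breadth-first search from p0 reaches an accepting state first via the path p0 → p4 → p2 → p1 on input caa.
No string of length < 3 is accepted (BFS exhausts all shorter strings without reaching an accepting state), and caa is the lexicographically least accepting string of length 3.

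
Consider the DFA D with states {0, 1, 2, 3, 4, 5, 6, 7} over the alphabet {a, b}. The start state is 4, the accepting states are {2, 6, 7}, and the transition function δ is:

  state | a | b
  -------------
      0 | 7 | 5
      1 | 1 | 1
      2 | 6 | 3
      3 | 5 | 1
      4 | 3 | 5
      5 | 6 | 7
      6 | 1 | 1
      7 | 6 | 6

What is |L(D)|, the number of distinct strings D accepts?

8

The useful subgraph on states {3, 4, 5, 6, 7} is acyclic, so L(D) is finite; the longest accepting path visits 5 useful states, giving maximum string length 4.
Counting accepting paths from 4 by length: 2 of length 2, 4 of length 3, 2 of length 4. Total 8.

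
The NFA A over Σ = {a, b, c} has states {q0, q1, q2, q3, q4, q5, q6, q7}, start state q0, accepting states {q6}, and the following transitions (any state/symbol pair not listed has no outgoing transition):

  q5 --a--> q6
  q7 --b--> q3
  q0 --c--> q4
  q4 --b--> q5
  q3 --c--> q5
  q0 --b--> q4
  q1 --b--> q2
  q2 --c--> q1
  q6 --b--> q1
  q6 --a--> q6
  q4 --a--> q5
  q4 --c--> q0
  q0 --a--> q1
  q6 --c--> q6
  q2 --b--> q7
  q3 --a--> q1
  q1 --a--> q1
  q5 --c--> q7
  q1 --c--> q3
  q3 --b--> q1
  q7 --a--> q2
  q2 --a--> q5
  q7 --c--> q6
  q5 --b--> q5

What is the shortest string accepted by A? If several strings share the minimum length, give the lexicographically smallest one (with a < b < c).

A breadth-first search from q0 reaches an accepting state first via the path q0 → q4 → q5 → q6 on input baa.
No string of length < 3 is accepted (BFS exhausts all shorter strings without reaching an accepting state), and baa is the lexicographically least accepting string of length 3.

baa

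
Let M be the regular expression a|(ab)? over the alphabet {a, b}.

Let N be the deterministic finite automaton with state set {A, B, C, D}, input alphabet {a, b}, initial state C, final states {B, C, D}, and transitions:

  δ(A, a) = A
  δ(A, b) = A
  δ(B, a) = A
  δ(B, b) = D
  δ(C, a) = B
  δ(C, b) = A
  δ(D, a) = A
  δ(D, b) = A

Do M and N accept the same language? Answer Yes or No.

Converting the expression M to a DFA (subset construction, then merging equivalent states) gives the minimal DFA with states {m0, m1, m2, m3}, start state m0, accepting states {m0, m1, m3} and transitions m0: a→m1, b→m2; m1: a→m2, b→m3; m2: a→m2, b→m2; m3: a→m2, b→m2.
Exploring the product automaton M × N from the start pair (m0, C), following both machines on each input symbol, reaches 4 state pairs: (m0, C), (m1, B), (m2, A), (m3, D).
M accepts in {m0, m1, m3} and N accepts in {B, C, D}. In every reachable pair the two components are either both accepting — (m0, C), (m1, B), (m3, D) — or both non-accepting, so no string is accepted by exactly one of the machines: L(M) \ L(N) and L(N) \ L(M) are both empty.
Hence every string is accepted by M iff it is accepted by N, and the two languages coincide.

Yes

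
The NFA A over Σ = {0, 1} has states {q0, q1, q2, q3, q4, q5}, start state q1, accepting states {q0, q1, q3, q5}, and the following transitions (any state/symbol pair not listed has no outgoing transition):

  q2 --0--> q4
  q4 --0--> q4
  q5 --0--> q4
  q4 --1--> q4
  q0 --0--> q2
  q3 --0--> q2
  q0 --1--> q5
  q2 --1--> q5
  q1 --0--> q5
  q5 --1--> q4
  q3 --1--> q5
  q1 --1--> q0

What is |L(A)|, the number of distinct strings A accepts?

The useful subgraph on states {q0, q1, q2, q5} is acyclic, so L(A) is finite; the longest accepting path visits 4 useful states, giving maximum string length 3.
Counting accepting paths from q1 by length: 1 of length 0, 2 of length 1, 1 of length 2, 1 of length 3. Total 5.

5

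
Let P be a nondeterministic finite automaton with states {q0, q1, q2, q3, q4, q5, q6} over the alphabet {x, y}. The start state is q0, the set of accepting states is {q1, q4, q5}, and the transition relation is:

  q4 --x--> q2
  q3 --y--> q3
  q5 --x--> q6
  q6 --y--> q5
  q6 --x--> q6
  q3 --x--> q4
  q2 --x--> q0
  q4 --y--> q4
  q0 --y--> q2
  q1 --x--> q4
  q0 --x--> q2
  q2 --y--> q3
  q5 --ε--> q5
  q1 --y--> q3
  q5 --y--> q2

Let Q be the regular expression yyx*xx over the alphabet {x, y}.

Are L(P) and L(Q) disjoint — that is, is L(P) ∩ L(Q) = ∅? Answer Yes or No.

Yes

Converting the expression Q to a DFA (subset construction, then merging equivalent states) gives the minimal DFA with states {r0, r1, r2, r3, r4, r5}, start state r0, accepting states {r5} and transitions r0: x→r1, y→r2; r1: x→r1, y→r1; r2: x→r1, y→r3; r3: x→r4, y→r1; r4: x→r5, y→r1; r5: x→r5, y→r1.
Exploring the product automaton P × Q from the start pair (q0, r0), following both machines on each input symbol, reaches 10 state pairs: (q0, r0), (q2, r1), (q2, r2), (q0, r1), (q3, r1), (q3, r3), (q4, r1), (q4, r4), (q2, r5), (q0, r5).
P accepts in {q1, q4, q5} and Q accepts in {r5}; no reachable pair has both components accepting, so no string drives both machines to acceptance simultaneously and L(P) ∩ L(Q) = ∅.
So no string is accepted by both, and the intersection is empty.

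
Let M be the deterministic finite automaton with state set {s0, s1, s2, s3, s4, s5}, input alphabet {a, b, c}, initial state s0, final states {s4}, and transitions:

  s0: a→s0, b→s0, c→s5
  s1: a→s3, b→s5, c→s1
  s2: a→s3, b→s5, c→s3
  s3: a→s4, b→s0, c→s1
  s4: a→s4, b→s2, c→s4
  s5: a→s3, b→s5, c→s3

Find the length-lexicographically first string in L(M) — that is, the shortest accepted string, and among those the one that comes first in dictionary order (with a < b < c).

caa

A breadth-first search from s0 reaches an accepting state first via the path s0 → s5 → s3 → s4 on input caa.
No string of length < 3 is accepted (BFS exhausts all shorter strings without reaching an accepting state), and caa is the lexicographically least accepting string of length 3.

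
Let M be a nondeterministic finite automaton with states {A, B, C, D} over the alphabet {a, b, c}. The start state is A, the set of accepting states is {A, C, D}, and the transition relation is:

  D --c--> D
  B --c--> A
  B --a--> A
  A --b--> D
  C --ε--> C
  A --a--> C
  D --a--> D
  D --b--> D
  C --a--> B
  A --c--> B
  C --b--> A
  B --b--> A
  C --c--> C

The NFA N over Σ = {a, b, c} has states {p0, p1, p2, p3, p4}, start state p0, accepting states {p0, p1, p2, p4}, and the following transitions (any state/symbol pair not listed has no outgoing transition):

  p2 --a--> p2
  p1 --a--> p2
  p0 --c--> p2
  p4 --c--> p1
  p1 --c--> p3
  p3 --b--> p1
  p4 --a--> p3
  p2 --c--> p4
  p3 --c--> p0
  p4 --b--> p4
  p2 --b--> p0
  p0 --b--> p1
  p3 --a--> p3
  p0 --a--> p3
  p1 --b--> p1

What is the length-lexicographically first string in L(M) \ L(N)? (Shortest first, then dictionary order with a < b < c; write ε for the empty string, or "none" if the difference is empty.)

The string a is accepted by M but not by N.
No shorter string lies in the difference, and a is the lexicographically first length-1 string in L(M) \ L(N).

a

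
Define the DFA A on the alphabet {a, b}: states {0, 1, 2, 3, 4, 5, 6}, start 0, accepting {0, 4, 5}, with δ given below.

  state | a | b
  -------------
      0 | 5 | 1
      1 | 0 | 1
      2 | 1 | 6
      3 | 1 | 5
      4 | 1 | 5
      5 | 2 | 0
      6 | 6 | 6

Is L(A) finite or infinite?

State 0 is reachable from the start and can reach an accepting state, and it lies on the cycle 0 → 1 → 0.
Traversing that cycle any number of times yields accepted strings of unbounded length, so the language is infinite.

infinite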